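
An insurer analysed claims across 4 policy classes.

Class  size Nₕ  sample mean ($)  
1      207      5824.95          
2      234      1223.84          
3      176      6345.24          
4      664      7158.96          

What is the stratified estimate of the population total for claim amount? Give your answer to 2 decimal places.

1: 207·5824.95 = 1205764.65
2: 234·1223.84 = 286378.56
3: 176·6345.24 = 1116762.24
4: 664·7158.96 = 4753549.44
τ̂ = Σ Nₕx̄ₕ = 7362454.89.

7362454.89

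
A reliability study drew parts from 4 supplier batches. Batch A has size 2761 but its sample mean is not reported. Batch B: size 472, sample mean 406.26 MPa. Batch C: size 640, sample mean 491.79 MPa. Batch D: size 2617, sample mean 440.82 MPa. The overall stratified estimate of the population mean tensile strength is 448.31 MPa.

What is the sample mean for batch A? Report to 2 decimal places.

N = 2761 + 472 + 640 + 2617 = 6490.
Overall total = μ·N = 448.31·6490 = 2909531.9.
Subtract the known strata: 472·406.26 + 640·491.79 + 2617·440.82 = 1660126.26.
Remaining total for batch A: 2909531.9 − 1660126.26 = 1249405.64.
Divide by its size: 1249405.64 / 2761 = 452.5192... → 452.52.

452.52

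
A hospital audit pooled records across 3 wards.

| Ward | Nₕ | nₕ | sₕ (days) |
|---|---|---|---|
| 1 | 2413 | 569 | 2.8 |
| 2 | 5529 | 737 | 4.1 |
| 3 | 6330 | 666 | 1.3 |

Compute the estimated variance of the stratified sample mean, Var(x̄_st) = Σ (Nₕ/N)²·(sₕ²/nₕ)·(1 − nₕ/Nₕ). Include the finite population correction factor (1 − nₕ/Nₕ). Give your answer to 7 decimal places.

N = 14272; Wₕ = Nₕ/N.
ward 1: (2413/14272)²·2.8²/569·(1 − 569/2413) = 0.0003009902
ward 2: (5529/14272)²·4.1²/737·(1 − 737/5529) = 0.0029668388
ward 3: (6330/14272)²·1.3²/666·(1 − 666/6330) = 0.0004466525
Sum = 0.0037144815 → 0.0037145.

0.0037145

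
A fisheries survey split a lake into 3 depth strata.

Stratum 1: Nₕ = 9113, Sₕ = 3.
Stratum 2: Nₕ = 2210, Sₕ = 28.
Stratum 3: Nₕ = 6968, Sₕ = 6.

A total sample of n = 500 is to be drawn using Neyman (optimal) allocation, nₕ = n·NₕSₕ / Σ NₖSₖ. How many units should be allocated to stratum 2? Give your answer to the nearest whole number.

Σ NₕSₕ = 9113·3 + 2210·28 + 6968·6 = 131027.
Share for 2: 61880/131027 = 0.47227.
n_2 = 500 × 0.47227 = 236.135... → 236.

236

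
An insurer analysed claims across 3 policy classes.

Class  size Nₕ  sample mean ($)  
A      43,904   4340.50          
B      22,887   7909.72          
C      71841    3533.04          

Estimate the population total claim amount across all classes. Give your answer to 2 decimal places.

625412200.28

Population total = Σ Nₕ·x̄ₕ (each stratum's size times its mean).
43904·4340.50 + 22887·7909.72 + 71841·3533.04 = 190565312 + 181029761.64 + 253817126.64 = 625412200.28.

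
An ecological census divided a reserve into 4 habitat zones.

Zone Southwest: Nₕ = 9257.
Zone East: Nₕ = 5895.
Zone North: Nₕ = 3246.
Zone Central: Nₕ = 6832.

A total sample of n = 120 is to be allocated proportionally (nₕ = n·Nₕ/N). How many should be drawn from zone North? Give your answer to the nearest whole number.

15

Share of zone North = 3246/25230 = 0.12866.
Allocate 120 × 0.12866 = 15.439... → 15.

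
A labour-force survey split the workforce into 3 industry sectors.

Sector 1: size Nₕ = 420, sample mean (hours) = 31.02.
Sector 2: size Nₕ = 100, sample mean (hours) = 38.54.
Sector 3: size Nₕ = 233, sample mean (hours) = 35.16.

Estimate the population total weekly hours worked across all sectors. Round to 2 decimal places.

25074.68

1: 420·31.02 = 13028.4
2: 100·38.54 = 3854
3: 233·35.16 = 8192.28
τ̂ = Σ Nₕx̄ₕ = 25074.68.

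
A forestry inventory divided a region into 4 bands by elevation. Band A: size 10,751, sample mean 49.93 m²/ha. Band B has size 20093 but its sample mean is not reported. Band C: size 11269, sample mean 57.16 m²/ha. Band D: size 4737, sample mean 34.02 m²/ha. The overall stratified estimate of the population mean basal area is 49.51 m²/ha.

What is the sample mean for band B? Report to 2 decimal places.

48.65

N = 10751 + 20093 + 11269 + 4737 = 46850.
Overall total = μ·N = 49.51·46850 = 2319543.5.
Subtract the known strata: 10751·49.93 + 11269·57.16 + 4737·34.02 = 1342086.21.
Remaining total for band B: 2319543.5 − 1342086.21 = 977457.29.
Divide by its size: 977457.29 / 20093 = 48.6467... → 48.65.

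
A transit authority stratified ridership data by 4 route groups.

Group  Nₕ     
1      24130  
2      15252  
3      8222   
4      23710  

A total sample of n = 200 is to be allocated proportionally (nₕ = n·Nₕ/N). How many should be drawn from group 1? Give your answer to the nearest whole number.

68

N = 24130 + 15252 + 8222 + 23710 = 71314.
n_1 = 200·24130/71314 = 67.673... → 68.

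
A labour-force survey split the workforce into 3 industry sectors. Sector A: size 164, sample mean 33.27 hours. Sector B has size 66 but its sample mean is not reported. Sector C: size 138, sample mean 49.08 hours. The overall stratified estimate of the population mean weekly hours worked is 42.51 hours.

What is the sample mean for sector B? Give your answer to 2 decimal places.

51.73

Σ Nₕx̄ₕ = N·μ, so 66·x̄_B = 368·42.51 − (164·33.27 + 138·49.08).
= 15643.68 − 12229.32 = 3414.36.
x̄_B = 3414.36 / 66 = 51.7327... → 51.73.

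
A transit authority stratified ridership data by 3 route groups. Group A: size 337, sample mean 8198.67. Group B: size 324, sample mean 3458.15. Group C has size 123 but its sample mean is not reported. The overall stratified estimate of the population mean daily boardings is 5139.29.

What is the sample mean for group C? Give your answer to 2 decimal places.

Σ Nₕx̄ₕ = N·μ, so 123·x̄_C = 784·5139.29 − (337·8198.67 + 324·3458.15).
= 4029203.36 − 3883392.39 = 145810.97.
x̄_C = 145810.97 / 123 = 1185.4550... → 1185.46.

1185.46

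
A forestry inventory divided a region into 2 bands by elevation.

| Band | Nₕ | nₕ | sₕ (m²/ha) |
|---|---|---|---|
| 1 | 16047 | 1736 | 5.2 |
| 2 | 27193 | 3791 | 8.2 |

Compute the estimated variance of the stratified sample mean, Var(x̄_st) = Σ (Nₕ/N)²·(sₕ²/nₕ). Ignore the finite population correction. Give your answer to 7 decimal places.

0.0091601

N = 43240; Wₕ = Nₕ/N.
band 1: (16047/43240)²·5.2²/1736 = 0.0021452272
band 2: (27193/43240)²·8.2²/3791 = 0.0070148243
Sum = 0.0091600515 → 0.0091601.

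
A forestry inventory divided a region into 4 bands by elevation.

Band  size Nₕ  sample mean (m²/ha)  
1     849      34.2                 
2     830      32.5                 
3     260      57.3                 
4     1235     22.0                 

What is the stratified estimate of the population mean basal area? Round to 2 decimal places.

N = 3174; weights Wₕ = Nₕ/N = (0.2675, 0.2615, 0.0819, 0.3891).
x̄_st = Σ Wₕ·x̄ₕ = 0.2675·34.2 + 0.2615·32.5 + 0.0819·57.3 + 0.3891·22.0 ≈ 30.9007...
→ 30.90.

30.90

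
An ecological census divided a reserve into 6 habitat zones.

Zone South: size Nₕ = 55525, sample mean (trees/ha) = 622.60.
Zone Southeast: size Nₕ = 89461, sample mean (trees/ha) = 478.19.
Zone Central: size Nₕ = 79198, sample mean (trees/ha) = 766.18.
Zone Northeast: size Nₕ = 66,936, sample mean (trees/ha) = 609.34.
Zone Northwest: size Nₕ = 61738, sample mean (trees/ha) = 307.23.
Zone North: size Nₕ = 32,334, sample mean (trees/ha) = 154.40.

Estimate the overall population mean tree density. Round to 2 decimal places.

N = 385192; weights Wₕ = Nₕ/N = (0.1441, 0.2323, 0.2056, 0.1738, 0.1603, 0.0839).
x̄_st = Σ Wₕ·x̄ₕ = 0.1441·622.60 + 0.2323·478.19 + 0.2056·766.18 + 0.1738·609.34 + 0.1603·307.23 + 0.0839·154.40 ≈ 526.4285...
→ 526.43.

526.43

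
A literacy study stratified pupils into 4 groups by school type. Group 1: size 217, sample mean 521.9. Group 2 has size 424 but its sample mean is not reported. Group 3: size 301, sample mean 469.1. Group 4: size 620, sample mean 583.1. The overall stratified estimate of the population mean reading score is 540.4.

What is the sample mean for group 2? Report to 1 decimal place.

Σ Nₕx̄ₕ = N·μ, so 424·x̄_2 = 1562·540.4 − (217·521.9 + 301·469.1 + 620·583.1).
= 844104.8 − 615973.4 = 228131.4.
x̄_2 = 228131.4 / 424 = 538.046... → 538.0.

538.0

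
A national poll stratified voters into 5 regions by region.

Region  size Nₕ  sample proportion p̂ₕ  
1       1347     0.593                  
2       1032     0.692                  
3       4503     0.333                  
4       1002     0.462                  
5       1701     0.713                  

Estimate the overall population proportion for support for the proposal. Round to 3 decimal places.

0.489

Wₕ = Nₕ/N with N = 9585: 0.1405, 0.1077, 0.4698, 0.1045, 0.1775.
p̂_st = 0.1405·0.593 + 0.1077·0.692 + 0.4698·0.333 + 0.1045·0.462 + 0.1775·0.713 ≈ 0.48911... → 0.489.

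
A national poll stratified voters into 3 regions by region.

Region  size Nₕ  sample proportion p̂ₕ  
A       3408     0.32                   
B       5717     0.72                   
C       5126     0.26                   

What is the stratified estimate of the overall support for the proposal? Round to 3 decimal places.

0.459

N = 3408 + 5717 + 5126 = 14251.
Overall proportion = Σ (Nₕ/N)·p̂ₕ.
Σ Nₕp̂ₕ = 1090.56 + 4116.24 + 1332.76 = 6539.56.
6539.56 / 14251 = 0.45888... → 0.459.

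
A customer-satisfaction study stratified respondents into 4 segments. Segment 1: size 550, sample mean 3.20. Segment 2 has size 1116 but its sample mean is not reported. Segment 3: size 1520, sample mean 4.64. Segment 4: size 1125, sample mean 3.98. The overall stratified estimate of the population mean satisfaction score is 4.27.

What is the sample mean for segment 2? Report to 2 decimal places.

4.59

Σ Nₕx̄ₕ = N·μ, so 1116·x̄_2 = 4311·4.27 − (550·3.20 + 1520·4.64 + 1125·3.98).
= 18407.97 − 13290.3 = 5117.67.
x̄_2 = 5117.67 / 1116 = 4.5857... → 4.59.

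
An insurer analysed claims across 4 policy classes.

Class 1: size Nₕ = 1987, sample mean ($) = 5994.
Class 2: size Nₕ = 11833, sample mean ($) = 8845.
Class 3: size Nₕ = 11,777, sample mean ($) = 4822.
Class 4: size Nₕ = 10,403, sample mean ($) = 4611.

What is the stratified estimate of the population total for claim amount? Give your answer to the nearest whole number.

221329890

1: 1987·5994 = 11910078
2: 11833·8845 = 104662885
3: 11777·4822 = 56788694
4: 10403·4611 = 47968233
τ̂ = Σ Nₕx̄ₕ = 221329890.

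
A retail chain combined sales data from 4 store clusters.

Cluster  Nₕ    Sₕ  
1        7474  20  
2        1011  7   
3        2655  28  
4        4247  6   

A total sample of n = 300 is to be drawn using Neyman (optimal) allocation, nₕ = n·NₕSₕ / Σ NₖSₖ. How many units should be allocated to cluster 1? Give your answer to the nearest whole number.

Σ NₕSₕ = 7474·20 + 1011·7 + 2655·28 + 4247·6 = 256379.
Share for 1: 149480/256379 = 0.58304.
n_1 = 300 × 0.58304 = 174.913... → 175.

175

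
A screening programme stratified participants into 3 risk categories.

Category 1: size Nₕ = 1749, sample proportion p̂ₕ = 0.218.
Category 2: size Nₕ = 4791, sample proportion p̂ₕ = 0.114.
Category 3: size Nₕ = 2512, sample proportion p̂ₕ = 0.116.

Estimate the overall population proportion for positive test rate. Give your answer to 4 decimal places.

0.1346

Wₕ = Nₕ/N with N = 9052: 0.1932, 0.5293, 0.2775.
p̂_st = 0.1932·0.218 + 0.5293·0.114 + 0.2775·0.116 ≈ 0.134650... → 0.1346.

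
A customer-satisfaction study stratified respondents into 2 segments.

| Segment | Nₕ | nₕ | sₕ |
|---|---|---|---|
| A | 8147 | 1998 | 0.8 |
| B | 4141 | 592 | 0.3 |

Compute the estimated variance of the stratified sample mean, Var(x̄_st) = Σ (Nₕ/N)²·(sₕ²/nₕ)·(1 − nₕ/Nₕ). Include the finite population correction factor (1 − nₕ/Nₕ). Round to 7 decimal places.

N = 12288; Wₕ = Nₕ/N.
segment A: (8147/12288)²·0.8²/1998·(1 − 1998/8147) = 0.0001062733
segment B: (4141/12288)²·0.3²/592·(1 − 592/4141) = 0.0000147969
Sum = 0.0001210702 → 0.0001211.

0.0001211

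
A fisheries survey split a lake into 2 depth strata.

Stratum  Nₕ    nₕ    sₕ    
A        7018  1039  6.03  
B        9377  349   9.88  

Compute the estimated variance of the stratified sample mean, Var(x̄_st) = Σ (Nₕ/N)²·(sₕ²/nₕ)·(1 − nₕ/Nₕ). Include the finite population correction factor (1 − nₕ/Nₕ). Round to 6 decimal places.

N = 16395; Wₕ = Nₕ/N.
stratum A: (7018/16395)²·6.03²/1039·(1 − 1039/7018) = 0.005463087
stratum B: (9377/16395)²·9.88²/349·(1 − 349/9377) = 0.088088880
Sum = 0.093551967 → 0.093552.

0.093552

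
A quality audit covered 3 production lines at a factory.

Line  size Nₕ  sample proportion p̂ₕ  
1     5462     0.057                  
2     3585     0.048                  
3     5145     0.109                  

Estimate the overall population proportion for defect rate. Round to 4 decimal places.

Wₕ = Nₕ/N with N = 14192: 0.3849, 0.2526, 0.3625.
p̂_st = 0.3849·0.057 + 0.2526·0.048 + 0.3625·0.109 ≈ 0.073578... → 0.0736.

0.0736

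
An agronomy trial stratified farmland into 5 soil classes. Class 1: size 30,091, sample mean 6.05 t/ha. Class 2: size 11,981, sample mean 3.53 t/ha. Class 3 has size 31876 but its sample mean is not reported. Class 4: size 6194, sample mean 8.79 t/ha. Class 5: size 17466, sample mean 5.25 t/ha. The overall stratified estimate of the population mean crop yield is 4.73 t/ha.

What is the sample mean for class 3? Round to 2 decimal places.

2.86

N = 30091 + 11981 + 31876 + 6194 + 17466 = 97608.
Overall total = μ·N = 4.73·97608 = 461685.84.
Subtract the known strata: 30091·6.05 + 11981·3.53 + 6194·8.79 + 17466·5.25 = 370485.24.
Remaining total for class 3: 461685.84 − 370485.24 = 91200.6.
Divide by its size: 91200.6 / 31876 = 2.8611... → 2.86.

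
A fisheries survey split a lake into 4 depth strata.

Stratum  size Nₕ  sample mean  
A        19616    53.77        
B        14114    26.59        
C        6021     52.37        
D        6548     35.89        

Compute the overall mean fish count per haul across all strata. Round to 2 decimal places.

x̄_st = (Σ Nₕx̄ₕ) / (Σ Nₕ) = (19616·53.77 + 14114·26.59 + 6021·52.37 + 6548·35.89) / 46299
= 1980371.07 / 46299 = 42.7735... → 42.77.

42.77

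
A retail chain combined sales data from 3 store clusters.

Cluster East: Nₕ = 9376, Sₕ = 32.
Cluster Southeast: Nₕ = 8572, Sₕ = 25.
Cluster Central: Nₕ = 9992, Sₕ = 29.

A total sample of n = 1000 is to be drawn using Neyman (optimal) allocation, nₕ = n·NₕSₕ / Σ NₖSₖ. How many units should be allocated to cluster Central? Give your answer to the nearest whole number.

360

East: NₕSₕ = 9376·32 = 300032
Southeast: NₕSₕ = 8572·25 = 214300
Central: NₕSₕ = 9992·29 = 289768
Σ NₕSₕ = 804100.
n_Central = 1000·289768/804100 = 360.363... → 360.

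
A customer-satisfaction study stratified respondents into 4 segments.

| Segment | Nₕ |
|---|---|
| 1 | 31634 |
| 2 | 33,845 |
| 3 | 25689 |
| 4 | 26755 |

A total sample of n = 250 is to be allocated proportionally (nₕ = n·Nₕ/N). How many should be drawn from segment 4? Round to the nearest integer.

Share of segment 4 = 26755/117923 = 0.22689.
Allocate 250 × 0.22689 = 56.721... → 57.

57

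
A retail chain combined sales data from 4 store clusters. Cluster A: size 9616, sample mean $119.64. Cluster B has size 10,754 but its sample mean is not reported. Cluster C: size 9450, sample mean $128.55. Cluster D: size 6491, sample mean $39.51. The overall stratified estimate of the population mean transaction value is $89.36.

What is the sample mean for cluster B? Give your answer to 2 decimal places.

57.94

N = 9616 + 10754 + 9450 + 6491 = 36311.
Overall total = μ·N = 89.36·36311 = 3244750.96.
Subtract the known strata: 9616·119.64 + 9450·128.55 + 6491·39.51 = 2621715.15.
Remaining total for cluster B: 3244750.96 − 2621715.15 = 623035.81.
Divide by its size: 623035.81 / 10754 = 57.9353... → 57.94.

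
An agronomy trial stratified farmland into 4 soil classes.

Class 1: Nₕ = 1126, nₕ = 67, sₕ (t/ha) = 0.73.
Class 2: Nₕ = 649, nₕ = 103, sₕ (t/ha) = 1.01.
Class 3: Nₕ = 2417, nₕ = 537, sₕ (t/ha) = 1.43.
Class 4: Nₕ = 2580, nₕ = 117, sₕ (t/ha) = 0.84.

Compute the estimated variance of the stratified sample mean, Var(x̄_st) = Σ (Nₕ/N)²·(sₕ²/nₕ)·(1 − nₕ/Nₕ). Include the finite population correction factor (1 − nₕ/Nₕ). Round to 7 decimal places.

N = 6772; Wₕ = Nₕ/N.
class 1: (1126/6772)²·0.73²/67·(1 − 67/1126) = 0.0002068099
class 2: (649/6772)²·1.01²/103·(1 − 103/649) = 0.0000765260
class 3: (2417/6772)²·1.43²/537·(1 − 537/2417) = 0.0003773101
class 4: (2580/6772)²·0.84²/117·(1 − 117/2580) = 0.0008356471
Sum = 0.0014962931 → 0.0014963.

0.0014963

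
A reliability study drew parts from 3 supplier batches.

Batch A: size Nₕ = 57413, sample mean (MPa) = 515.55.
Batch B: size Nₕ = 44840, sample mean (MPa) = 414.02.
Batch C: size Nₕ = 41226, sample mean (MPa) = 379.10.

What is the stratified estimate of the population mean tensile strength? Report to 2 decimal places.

444.61

x̄_st = (Σ Nₕx̄ₕ) / (Σ Nₕ) = (57413·515.55 + 44840·414.02 + 41226·379.10) / 143479
= 63792705.55 / 143479 = 444.6135... → 444.61.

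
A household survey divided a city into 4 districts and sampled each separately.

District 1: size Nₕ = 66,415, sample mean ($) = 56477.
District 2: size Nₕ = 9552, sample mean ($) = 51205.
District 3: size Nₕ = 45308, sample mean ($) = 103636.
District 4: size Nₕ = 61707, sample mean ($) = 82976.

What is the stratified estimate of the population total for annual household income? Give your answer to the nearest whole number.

Estimate total by summing Nₕ·x̄ₕ over strata.
66415·56477 + 9552·51205 + 45308·103636 + 61707·82976 = 3750919955 + 489110160 + 4695539888 + 5120200032 = 14055770035.

14055770035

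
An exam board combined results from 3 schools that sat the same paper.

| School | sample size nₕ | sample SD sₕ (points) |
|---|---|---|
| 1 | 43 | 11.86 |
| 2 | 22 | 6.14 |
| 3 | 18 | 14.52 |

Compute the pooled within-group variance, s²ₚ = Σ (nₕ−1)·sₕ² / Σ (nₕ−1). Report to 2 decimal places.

128.54

1: (43−1)·11.86² = 42·140.6596 = 5907.7032
2: (22−1)·6.14² = 21·37.6996 = 791.6916
3: (18−1)·14.52² = 17·210.8304 = 3584.1168
Numerator = 10283.5116; denominator = Σ(nₕ−1) = 80.
s²ₚ = 10283.5116/80 = 128.5439... → 128.54.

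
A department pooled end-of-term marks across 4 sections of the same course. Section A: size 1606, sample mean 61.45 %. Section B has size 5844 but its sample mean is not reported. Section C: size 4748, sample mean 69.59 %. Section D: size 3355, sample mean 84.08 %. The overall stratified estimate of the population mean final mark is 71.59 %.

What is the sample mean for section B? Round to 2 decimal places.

68.83

Σ Nₕx̄ₕ = N·μ, so 5844·x̄_B = 15553·71.59 − (1606·61.45 + 4748·69.59 + 3355·84.08).
= 1113439.27 − 711190.42 = 402248.85.
x̄_B = 402248.85 / 5844 = 68.8311... → 68.83.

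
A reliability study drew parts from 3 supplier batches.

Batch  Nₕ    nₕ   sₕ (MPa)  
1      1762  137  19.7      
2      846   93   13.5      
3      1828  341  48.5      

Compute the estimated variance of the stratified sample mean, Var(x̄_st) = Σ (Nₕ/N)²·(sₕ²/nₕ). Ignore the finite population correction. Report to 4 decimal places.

1.6896

N = 4436; Wₕ = Nₕ/N.
batch 1: (1762/4436)²·19.7²/137 = 0.4469311
batch 2: (846/4436)²·13.5²/93 = 0.0712758
batch 3: (1828/4436)²·48.5²/341 = 1.1713816
Sum = 1.6895886 → 1.6896.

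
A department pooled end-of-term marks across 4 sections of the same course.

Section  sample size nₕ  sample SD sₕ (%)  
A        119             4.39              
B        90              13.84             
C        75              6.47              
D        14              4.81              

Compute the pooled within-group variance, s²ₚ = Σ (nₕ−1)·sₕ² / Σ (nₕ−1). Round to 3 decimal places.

A: (119−1)·4.39² = 118·19.2721 = 2274.1078
B: (90−1)·13.84² = 89·191.5456 = 17047.5584
C: (75−1)·6.47² = 74·41.8609 = 3097.7066
D: (14−1)·4.81² = 13·23.1361 = 300.7693
Numerator = 22720.1421; denominator = Σ(nₕ−1) = 294.
s²ₚ = 22720.1421/294 = 77.27939... → 77.279.

77.279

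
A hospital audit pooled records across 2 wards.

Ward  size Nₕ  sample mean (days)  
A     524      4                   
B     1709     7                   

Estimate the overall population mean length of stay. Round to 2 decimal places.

N = 2233; weights Wₕ = Nₕ/N = (0.2347, 0.7653).
x̄_st = Σ Wₕ·x̄ₕ = 0.2347·4 + 0.7653·7 ≈ 6.2960...
→ 6.30.

6.30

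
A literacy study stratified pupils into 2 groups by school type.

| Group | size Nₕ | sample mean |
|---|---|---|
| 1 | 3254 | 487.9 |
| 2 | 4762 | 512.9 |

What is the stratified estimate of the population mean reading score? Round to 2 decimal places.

502.75

x̄_st = (Σ Nₕx̄ₕ) / (Σ Nₕ) = (3254·487.9 + 4762·512.9) / 8016
= 4030056.4 / 8016 = 502.7515... → 502.75.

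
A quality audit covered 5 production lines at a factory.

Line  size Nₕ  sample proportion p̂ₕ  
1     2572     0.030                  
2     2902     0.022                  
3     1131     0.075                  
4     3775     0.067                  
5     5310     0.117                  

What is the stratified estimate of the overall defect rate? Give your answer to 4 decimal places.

N = 2572 + 2902 + 1131 + 3775 + 5310 = 15690.
Overall proportion = Σ (Nₕ/N)·p̂ₕ.
Σ Nₕp̂ₕ = 77.16 + 63.844 + 84.825 + 252.925 + 621.27 = 1100.024.
1100.024 / 15690 = 0.070110... → 0.0701.

0.0701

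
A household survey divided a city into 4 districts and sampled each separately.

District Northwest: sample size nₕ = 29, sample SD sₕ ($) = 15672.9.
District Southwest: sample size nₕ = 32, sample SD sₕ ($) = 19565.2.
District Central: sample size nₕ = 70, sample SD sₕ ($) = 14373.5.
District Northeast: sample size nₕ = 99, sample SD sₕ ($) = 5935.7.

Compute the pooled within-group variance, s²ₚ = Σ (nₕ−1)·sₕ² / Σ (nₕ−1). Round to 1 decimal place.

161294862.2

Northwest: (29−1)·15672.9² = 28·245639794.41 = 6877914243.48
Southwest: (32−1)·19565.2² = 31·382797051.04 = 11866708582.24
Central: (70−1)·14373.5² = 69·206597502.25 = 14255227655.25
Northeast: (99−1)·5935.7² = 98·35232534.49 = 3452788380.02
Numerator = 36452638860.99; denominator = Σ(nₕ−1) = 226.
s²ₚ = 36452638860.99/226 = 161294862.217... → 161294862.2.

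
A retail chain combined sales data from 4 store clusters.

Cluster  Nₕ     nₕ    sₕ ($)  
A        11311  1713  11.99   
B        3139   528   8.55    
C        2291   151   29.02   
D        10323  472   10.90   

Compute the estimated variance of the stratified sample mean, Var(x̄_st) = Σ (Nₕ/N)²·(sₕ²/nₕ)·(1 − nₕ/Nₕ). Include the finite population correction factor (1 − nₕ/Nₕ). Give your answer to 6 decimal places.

0.086267

N = 27064. Term for each stratum: Wₕ²sₕ²/nₕ·(1−nₕ/Nₕ).
Var(x̄_st) = 0.012438808 + 0.001549218 + 0.037331270 + 0.034947272 = 0.086266568 → 0.086267.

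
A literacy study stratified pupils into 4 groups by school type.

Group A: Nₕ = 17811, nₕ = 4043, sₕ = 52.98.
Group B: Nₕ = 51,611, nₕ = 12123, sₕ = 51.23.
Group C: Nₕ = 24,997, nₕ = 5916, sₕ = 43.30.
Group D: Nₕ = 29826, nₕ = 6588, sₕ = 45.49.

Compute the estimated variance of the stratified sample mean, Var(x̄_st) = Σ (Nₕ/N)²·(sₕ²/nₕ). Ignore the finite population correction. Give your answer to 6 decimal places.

0.082553

N = 124245; Wₕ = Nₕ/N.
group A: (17811/124245)²·52.98²/4043 = 0.014267206
group B: (51611/124245)²·51.23²/12123 = 0.037356426
group C: (24997/124245)²·43.30²/5916 = 0.012828195
group D: (29826/124245)²·45.49²/6588 = 0.018101329
Sum = 0.082553156 → 0.082553.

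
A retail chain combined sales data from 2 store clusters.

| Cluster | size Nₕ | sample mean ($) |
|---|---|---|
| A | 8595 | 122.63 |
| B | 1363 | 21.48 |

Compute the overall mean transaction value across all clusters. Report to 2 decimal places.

108.79

x̄_st = (Σ Nₕx̄ₕ) / (Σ Nₕ) = (8595·122.63 + 1363·21.48) / 9958
= 1083282.09 / 9958 = 108.7851... → 108.79.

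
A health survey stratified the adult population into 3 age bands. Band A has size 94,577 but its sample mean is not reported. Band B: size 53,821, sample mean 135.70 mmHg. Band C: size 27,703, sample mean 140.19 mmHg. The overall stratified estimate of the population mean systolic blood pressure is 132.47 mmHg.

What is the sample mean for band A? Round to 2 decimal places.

128.37

N = 94577 + 53821 + 27703 = 176101.
Overall total = μ·N = 132.47·176101 = 23328099.47.
Subtract the known strata: 53821·135.70 + 27703·140.19 = 11187193.27.
Remaining total for band A: 23328099.47 − 11187193.27 = 12140906.2.
Divide by its size: 12140906.2 / 94577 = 128.3706... → 128.37.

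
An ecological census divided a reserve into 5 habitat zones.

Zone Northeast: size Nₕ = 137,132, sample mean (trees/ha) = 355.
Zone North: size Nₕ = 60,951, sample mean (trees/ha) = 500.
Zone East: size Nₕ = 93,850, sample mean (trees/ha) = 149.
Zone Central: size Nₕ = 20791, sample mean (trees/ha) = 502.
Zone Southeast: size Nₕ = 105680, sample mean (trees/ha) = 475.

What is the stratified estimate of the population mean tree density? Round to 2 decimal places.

N = 418404; weights Wₕ = Nₕ/N = (0.3278, 0.1457, 0.2243, 0.0497, 0.2526).
x̄_st = Σ Wₕ·x̄ₕ = 0.3278·355 + 0.1457·500 + 0.2243·149 + 0.0497·502 + 0.2526·475 ≈ 367.5302...
→ 367.53.

367.53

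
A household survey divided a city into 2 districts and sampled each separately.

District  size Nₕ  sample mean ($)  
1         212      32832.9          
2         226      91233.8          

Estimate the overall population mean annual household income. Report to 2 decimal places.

N = 438; weights Wₕ = Nₕ/N = (0.4840, 0.5160).
x̄_st = Σ Wₕ·x̄ₕ = 0.4840·32832.9 + 0.5160·91233.8 ≈ 62966.6977...
→ 62966.70.

62966.70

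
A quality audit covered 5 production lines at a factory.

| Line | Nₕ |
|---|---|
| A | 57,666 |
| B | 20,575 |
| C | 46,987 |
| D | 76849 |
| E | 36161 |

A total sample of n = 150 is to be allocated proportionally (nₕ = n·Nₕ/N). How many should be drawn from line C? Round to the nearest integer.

30

N = 57666 + 20575 + 46987 + 76849 + 36161 = 238238.
n_C = 150·46987/238238 = 29.584... → 30.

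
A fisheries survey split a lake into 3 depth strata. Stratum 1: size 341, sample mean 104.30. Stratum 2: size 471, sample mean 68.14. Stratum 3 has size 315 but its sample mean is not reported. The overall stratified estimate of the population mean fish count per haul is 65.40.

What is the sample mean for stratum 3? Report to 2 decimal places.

Σ Nₕx̄ₕ = N·μ, so 315·x̄_3 = 1127·65.40 − (341·104.30 + 471·68.14).
= 73705.8 − 67660.24 = 6045.56.
x̄_3 = 6045.56 / 315 = 19.1923... → 19.19.

19.19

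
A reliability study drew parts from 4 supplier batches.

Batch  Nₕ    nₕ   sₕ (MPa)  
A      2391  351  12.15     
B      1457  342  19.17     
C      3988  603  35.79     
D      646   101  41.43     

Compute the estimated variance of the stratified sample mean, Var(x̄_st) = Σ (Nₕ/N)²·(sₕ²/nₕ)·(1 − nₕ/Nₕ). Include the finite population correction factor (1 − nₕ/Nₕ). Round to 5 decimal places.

N = 8482; Wₕ = Nₕ/N.
batch A: (2391/8482)²·12.15²/351·(1 − 351/2391) = 0.02851403
batch B: (1457/8482)²·19.17²/342·(1 − 342/1457) = 0.02426364
batch C: (3988/8482)²·35.79²/603·(1 − 603/3988) = 0.39858722
batch D: (646/8482)²·41.43²/101·(1 − 101/646) = 0.08316507
Sum = 0.53452997 → 0.53453.

0.53453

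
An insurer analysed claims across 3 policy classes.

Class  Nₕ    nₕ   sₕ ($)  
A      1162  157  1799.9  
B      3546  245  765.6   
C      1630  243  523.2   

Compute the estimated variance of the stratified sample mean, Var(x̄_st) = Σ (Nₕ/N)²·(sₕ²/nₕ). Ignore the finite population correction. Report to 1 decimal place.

1517.0

N = 6338; Wₕ = Nₕ/N.
class A: (1162/6338)²·1799.9²/157 = 693.5933
class B: (3546/6338)²·765.6²/245 = 748.8775
class C: (1630/6338)²·523.2²/243 = 74.5075
Sum = 1516.9782 → 1517.0.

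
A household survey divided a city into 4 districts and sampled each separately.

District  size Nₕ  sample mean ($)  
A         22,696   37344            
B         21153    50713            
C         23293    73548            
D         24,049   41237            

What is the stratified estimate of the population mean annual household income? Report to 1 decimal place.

N = 22696 + 21153 + 23293 + 24049 = 91191.
The stratified mean weights each stratum mean by its population share Nₕ/N.
Σ Nₕx̄ₕ = 22696·37344 + 21153·50713 + 23293·73548 + 24049·41237 = 847559424 + 1072732089 + 1713153564 + 991708613 = 4625153690.
Divide by N: 4625153690 / 91191 = 50719.410... → 50719.4.

50719.4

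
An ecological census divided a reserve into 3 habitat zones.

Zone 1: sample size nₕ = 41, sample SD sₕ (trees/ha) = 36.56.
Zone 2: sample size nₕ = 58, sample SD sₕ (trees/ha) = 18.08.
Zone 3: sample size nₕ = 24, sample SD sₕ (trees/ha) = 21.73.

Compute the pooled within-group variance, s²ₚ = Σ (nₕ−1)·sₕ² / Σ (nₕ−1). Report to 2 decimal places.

691.32

Degrees of freedom: 40 + 57 + 23 = 120.
Σ(nₕ−1)sₕ² = 40·1336.6336 + 57·326.8864 + 23·472.1929 = 82958.3055.
s²ₚ = 82958.3055 / 120 = 691.3192... → 691.32.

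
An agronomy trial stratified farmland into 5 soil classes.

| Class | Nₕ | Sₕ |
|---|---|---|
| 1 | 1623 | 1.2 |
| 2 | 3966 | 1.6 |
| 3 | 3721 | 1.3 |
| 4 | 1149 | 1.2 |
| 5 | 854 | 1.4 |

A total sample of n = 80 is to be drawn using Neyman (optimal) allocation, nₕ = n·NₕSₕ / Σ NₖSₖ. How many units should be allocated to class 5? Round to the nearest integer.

6

Σ NₕSₕ = 1623·1.2 + 3966·1.6 + 3721·1.3 + 1149·1.2 + 854·1.4 = 15704.9.
Share for 5: 1195.6/15704.9 = 0.07613.
n_5 = 80 × 0.07613 = 6.090... → 6.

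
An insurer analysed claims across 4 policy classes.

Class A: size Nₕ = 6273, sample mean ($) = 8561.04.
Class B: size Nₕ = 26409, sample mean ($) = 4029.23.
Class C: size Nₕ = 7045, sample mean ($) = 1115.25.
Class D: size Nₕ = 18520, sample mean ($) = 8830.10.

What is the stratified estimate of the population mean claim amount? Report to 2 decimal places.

N = 58247; weights Wₕ = Nₕ/N = (0.1077, 0.4534, 0.1210, 0.3180).
x̄_st = Σ Wₕ·x̄ₕ = 0.1077·8561.04 + 0.4534·4029.23 + 0.1210·1115.25 + 0.3180·8830.10 ≈ 5691.3099...
→ 5691.31.

5691.31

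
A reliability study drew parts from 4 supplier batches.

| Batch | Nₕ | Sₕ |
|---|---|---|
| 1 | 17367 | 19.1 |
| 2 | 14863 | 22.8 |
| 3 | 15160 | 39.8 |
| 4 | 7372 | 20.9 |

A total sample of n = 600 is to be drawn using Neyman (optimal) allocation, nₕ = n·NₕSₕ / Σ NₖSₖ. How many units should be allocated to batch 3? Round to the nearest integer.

254

Σ NₕSₕ = 17367·19.1 + 14863·22.8 + 15160·39.8 + 7372·20.9 = 1428028.9.
Share for 3: 603368/1428028.9 = 0.42252.
n_3 = 600 × 0.42252 = 253.511... → 254.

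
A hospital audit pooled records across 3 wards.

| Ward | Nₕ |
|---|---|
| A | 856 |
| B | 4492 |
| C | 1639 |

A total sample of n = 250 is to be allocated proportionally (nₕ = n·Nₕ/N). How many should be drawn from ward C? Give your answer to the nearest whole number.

59

N = 856 + 4492 + 1639 = 6987.
n_C = 250·1639/6987 = 58.645... → 59.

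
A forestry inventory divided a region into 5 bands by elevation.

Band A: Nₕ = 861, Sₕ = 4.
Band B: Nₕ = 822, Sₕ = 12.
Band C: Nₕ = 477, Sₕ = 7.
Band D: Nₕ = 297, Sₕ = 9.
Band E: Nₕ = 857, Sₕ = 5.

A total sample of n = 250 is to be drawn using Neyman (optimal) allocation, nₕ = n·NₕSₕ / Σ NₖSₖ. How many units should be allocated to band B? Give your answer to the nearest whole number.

104

Σ NₕSₕ = 861·4 + 822·12 + 477·7 + 297·9 + 857·5 = 23605.
Share for B: 9864/23605 = 0.41788.
n_B = 250 × 0.41788 = 104.469... → 104.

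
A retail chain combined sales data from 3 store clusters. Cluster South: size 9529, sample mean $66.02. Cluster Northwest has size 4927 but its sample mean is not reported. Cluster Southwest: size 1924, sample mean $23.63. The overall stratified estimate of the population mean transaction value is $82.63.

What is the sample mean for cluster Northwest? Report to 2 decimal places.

Σ Nₕx̄ₕ = N·μ, so 4927·x̄_Northwest = 16380·82.63 − (9529·66.02 + 1924·23.63).
= 1353479.4 − 674568.7 = 678910.7.
x̄_Northwest = 678910.7 / 4927 = 137.7939... → 137.79.

137.79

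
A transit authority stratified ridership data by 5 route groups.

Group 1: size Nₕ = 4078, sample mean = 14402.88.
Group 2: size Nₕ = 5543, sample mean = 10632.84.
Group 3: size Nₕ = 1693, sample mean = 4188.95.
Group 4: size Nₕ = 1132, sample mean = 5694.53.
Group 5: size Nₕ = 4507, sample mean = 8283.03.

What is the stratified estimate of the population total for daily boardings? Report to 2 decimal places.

1: 4078·14402.88 = 58734944.64
2: 5543·10632.84 = 58937832.12
3: 1693·4188.95 = 7091892.35
4: 1132·5694.53 = 6446207.96
5: 4507·8283.03 = 37331616.21
τ̂ = Σ Nₕx̄ₕ = 168542493.28.

168542493.28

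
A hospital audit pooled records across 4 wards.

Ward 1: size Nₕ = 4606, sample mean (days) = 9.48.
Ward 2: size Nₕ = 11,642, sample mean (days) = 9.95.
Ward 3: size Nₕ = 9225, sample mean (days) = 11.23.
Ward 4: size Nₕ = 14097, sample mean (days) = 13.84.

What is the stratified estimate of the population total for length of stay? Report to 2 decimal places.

1: 4606·9.48 = 43664.88
2: 11642·9.95 = 115837.9
3: 9225·11.23 = 103596.75
4: 14097·13.84 = 195102.48
τ̂ = Σ Nₕx̄ₕ = 458202.01.

458202.01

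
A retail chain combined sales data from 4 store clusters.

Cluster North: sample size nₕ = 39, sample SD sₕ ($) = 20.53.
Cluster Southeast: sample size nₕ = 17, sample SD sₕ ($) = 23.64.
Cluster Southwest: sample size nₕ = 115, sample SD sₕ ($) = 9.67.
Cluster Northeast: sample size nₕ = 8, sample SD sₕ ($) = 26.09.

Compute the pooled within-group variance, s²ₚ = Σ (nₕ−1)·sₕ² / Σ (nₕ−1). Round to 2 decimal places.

Degrees of freedom: 38 + 16 + 114 + 7 = 175.
Σ(nₕ−1)sₕ² = 38·421.4809 + 16·558.8496 + 114·93.5089 + 7·680.6881 = 40382.6991.
s²ₚ = 40382.6991 / 175 = 230.7583... → 230.76.

230.76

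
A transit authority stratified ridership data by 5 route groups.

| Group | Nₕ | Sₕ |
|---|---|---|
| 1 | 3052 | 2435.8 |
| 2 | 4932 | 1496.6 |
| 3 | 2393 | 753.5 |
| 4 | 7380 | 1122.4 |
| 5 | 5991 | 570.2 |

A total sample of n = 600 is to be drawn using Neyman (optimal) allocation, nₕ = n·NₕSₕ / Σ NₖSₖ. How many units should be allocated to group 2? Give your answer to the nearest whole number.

1: NₕSₕ = 3052·2435.8 = 7434061.6
2: NₕSₕ = 4932·1496.6 = 7381231.2
3: NₕSₕ = 2393·753.5 = 1803125.5
4: NₕSₕ = 7380·1122.4 = 8283312
5: NₕSₕ = 5991·570.2 = 3416068.2
Σ NₕSₕ = 28317798.5.
n_2 = 600·7381231.2/28317798.5 = 156.394... → 156.

156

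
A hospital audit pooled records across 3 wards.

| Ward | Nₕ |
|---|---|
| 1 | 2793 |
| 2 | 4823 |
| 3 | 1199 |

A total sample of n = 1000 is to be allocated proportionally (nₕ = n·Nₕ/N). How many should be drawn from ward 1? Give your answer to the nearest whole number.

Share of ward 1 = 2793/8815 = 0.31685.
Allocate 1000 × 0.31685 = 316.846... → 317.

317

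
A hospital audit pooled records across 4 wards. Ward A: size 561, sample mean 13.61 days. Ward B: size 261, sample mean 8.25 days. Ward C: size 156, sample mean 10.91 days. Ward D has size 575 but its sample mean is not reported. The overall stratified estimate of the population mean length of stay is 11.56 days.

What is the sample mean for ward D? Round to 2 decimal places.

N = 561 + 261 + 156 + 575 = 1553.
Overall total = μ·N = 11.56·1553 = 17952.68.
Subtract the known strata: 561·13.61 + 261·8.25 + 156·10.91 = 11490.42.
Remaining total for ward D: 17952.68 − 11490.42 = 6462.26.
Divide by its size: 6462.26 / 575 = 11.2387... → 11.24.

11.24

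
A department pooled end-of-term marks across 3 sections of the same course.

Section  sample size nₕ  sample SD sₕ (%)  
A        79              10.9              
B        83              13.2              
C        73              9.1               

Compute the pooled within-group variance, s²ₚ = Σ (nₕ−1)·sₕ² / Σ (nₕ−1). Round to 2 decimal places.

127.23

Degrees of freedom: 78 + 82 + 72 = 232.
Σ(nₕ−1)sₕ² = 78·118.81 + 82·174.24 + 72·82.81 = 29517.18.
s²ₚ = 29517.18 / 232 = 127.2292... → 127.23.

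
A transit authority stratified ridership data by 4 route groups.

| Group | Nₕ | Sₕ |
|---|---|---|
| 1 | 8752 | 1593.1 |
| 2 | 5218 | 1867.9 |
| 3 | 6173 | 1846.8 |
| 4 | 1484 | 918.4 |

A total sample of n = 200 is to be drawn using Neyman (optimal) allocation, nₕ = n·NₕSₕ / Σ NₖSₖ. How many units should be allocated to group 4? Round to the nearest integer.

7

Σ NₕSₕ = 8752·1593.1 + 5218·1867.9 + 6173·1846.8 + 1484·918.4 = 36452715.4.
Share for 4: 1362905.6/36452715.4 = 0.03739.
n_4 = 200 × 0.03739 = 7.478... → 7.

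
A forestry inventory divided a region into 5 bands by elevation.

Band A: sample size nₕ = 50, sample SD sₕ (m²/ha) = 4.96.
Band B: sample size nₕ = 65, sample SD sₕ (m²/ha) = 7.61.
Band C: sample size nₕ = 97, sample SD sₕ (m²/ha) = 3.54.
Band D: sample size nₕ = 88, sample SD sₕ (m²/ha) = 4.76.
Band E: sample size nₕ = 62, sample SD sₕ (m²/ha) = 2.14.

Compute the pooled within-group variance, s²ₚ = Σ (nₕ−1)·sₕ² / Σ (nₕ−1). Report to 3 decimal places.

A: (50−1)·4.96² = 49·24.6016 = 1205.4784
B: (65−1)·7.61² = 64·57.9121 = 3706.3744
C: (97−1)·3.54² = 96·12.5316 = 1203.0336
D: (88−1)·4.76² = 87·22.6576 = 1971.2112
E: (62−1)·2.14² = 61·4.5796 = 279.3556
Numerator = 8365.4532; denominator = Σ(nₕ−1) = 357.
s²ₚ = 8365.4532/357 = 23.43264... → 23.433.

23.433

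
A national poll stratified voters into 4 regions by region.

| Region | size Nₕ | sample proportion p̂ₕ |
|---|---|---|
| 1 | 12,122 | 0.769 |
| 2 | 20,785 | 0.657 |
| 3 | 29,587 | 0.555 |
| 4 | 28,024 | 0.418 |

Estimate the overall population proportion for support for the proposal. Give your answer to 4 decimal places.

0.5647

Wₕ = Nₕ/N with N = 90518: 0.1339, 0.2296, 0.3269, 0.3096.
p̂_st = 0.1339·0.769 + 0.2296·0.657 + 0.3269·0.555 + 0.3096·0.418 ≈ 0.564665... → 0.5647.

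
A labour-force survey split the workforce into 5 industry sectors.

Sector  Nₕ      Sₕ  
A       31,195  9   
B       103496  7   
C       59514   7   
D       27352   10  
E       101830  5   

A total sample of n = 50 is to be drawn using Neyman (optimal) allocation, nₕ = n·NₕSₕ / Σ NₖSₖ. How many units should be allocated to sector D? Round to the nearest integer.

6

Σ NₕSₕ = 31195·9 + 103496·7 + 59514·7 + 27352·10 + 101830·5 = 2204495.
Share for D: 273520/2204495 = 0.12407.
n_D = 50 × 0.12407 = 6.204... → 6.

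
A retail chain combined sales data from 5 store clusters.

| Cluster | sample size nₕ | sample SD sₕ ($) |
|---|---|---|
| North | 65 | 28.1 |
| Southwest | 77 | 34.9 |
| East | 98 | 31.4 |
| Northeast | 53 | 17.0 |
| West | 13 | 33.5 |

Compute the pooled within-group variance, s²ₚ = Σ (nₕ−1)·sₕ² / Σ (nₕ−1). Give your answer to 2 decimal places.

887.83

Degrees of freedom: 64 + 76 + 97 + 52 + 12 = 301.
Σ(nₕ−1)sₕ² = 64·789.61 + 76·1218.01 + 97·985.96 + 52·289 + 12·1122.25 = 267236.92.
s²ₚ = 267236.92 / 301 = 887.8303... → 887.83.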